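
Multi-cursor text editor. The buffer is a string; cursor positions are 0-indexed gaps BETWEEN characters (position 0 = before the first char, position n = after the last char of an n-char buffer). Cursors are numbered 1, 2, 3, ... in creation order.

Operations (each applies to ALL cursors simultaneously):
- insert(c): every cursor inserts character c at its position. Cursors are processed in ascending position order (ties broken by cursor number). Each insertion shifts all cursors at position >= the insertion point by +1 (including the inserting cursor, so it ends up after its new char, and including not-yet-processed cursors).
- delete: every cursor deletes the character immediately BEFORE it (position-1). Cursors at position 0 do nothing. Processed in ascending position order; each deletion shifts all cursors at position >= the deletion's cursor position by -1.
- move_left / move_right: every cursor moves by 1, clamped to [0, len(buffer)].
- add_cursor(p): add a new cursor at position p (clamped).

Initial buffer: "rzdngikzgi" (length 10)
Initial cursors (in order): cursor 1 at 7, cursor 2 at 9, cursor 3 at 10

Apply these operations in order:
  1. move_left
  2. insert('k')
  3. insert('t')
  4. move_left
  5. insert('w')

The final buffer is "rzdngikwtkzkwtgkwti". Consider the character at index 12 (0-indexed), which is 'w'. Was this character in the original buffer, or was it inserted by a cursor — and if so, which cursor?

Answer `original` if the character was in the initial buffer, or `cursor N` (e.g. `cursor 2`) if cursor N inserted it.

After op 1 (move_left): buffer="rzdngikzgi" (len 10), cursors c1@6 c2@8 c3@9, authorship ..........
After op 2 (insert('k')): buffer="rzdngikkzkgki" (len 13), cursors c1@7 c2@10 c3@12, authorship ......1..2.3.
After op 3 (insert('t')): buffer="rzdngiktkzktgkti" (len 16), cursors c1@8 c2@12 c3@15, authorship ......11..22.33.
After op 4 (move_left): buffer="rzdngiktkzktgkti" (len 16), cursors c1@7 c2@11 c3@14, authorship ......11..22.33.
After op 5 (insert('w')): buffer="rzdngikwtkzkwtgkwti" (len 19), cursors c1@8 c2@13 c3@17, authorship ......111..222.333.
Authorship (.=original, N=cursor N): . . . . . . 1 1 1 . . 2 2 2 . 3 3 3 .
Index 12: author = 2

Answer: cursor 2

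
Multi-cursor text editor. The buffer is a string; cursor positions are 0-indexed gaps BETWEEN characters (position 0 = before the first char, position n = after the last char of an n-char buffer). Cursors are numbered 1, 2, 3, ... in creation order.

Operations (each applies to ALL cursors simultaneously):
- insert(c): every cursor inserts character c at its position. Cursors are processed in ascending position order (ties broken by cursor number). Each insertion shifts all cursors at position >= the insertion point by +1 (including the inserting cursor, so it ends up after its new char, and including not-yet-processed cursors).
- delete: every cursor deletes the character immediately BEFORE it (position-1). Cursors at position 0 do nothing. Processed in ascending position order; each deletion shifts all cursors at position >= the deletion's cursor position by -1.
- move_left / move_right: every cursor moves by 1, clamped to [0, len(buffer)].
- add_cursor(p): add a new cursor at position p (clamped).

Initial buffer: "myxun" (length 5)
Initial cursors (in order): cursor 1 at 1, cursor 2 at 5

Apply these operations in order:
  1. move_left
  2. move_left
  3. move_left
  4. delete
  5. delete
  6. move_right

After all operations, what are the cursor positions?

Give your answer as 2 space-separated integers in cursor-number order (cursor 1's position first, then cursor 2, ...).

After op 1 (move_left): buffer="myxun" (len 5), cursors c1@0 c2@4, authorship .....
After op 2 (move_left): buffer="myxun" (len 5), cursors c1@0 c2@3, authorship .....
After op 3 (move_left): buffer="myxun" (len 5), cursors c1@0 c2@2, authorship .....
After op 4 (delete): buffer="mxun" (len 4), cursors c1@0 c2@1, authorship ....
After op 5 (delete): buffer="xun" (len 3), cursors c1@0 c2@0, authorship ...
After op 6 (move_right): buffer="xun" (len 3), cursors c1@1 c2@1, authorship ...

Answer: 1 1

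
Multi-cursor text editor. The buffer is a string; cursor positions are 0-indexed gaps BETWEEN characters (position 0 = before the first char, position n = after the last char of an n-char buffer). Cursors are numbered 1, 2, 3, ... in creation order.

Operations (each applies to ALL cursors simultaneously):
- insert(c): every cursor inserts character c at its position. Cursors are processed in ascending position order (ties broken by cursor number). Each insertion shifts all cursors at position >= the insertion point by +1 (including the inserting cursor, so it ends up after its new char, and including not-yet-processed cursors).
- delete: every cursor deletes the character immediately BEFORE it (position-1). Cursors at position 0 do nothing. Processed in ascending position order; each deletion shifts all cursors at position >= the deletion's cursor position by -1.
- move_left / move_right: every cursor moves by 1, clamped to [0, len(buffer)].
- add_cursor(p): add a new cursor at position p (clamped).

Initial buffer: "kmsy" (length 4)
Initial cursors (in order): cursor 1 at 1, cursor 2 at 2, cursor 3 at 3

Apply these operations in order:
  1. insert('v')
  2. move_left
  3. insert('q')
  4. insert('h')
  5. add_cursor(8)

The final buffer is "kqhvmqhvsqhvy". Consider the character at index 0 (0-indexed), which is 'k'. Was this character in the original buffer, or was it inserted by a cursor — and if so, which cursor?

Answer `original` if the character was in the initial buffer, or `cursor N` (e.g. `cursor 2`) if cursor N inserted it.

Answer: original

Derivation:
After op 1 (insert('v')): buffer="kvmvsvy" (len 7), cursors c1@2 c2@4 c3@6, authorship .1.2.3.
After op 2 (move_left): buffer="kvmvsvy" (len 7), cursors c1@1 c2@3 c3@5, authorship .1.2.3.
After op 3 (insert('q')): buffer="kqvmqvsqvy" (len 10), cursors c1@2 c2@5 c3@8, authorship .11.22.33.
After op 4 (insert('h')): buffer="kqhvmqhvsqhvy" (len 13), cursors c1@3 c2@7 c3@11, authorship .111.222.333.
After op 5 (add_cursor(8)): buffer="kqhvmqhvsqhvy" (len 13), cursors c1@3 c2@7 c4@8 c3@11, authorship .111.222.333.
Authorship (.=original, N=cursor N): . 1 1 1 . 2 2 2 . 3 3 3 .
Index 0: author = original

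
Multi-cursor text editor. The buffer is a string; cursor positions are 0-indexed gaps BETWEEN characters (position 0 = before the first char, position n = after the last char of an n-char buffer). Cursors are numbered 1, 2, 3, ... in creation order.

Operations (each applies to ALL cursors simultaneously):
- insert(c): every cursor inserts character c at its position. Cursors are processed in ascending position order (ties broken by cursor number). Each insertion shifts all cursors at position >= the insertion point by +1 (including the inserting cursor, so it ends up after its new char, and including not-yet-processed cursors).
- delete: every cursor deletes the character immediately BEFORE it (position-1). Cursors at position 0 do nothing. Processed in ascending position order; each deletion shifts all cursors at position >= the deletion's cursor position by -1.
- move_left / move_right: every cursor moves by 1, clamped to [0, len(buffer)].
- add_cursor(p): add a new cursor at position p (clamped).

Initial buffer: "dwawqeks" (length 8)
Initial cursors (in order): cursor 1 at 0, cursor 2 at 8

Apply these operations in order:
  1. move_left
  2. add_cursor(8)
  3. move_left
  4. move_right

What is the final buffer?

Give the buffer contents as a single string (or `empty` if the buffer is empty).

After op 1 (move_left): buffer="dwawqeks" (len 8), cursors c1@0 c2@7, authorship ........
After op 2 (add_cursor(8)): buffer="dwawqeks" (len 8), cursors c1@0 c2@7 c3@8, authorship ........
After op 3 (move_left): buffer="dwawqeks" (len 8), cursors c1@0 c2@6 c3@7, authorship ........
After op 4 (move_right): buffer="dwawqeks" (len 8), cursors c1@1 c2@7 c3@8, authorship ........

Answer: dwawqeks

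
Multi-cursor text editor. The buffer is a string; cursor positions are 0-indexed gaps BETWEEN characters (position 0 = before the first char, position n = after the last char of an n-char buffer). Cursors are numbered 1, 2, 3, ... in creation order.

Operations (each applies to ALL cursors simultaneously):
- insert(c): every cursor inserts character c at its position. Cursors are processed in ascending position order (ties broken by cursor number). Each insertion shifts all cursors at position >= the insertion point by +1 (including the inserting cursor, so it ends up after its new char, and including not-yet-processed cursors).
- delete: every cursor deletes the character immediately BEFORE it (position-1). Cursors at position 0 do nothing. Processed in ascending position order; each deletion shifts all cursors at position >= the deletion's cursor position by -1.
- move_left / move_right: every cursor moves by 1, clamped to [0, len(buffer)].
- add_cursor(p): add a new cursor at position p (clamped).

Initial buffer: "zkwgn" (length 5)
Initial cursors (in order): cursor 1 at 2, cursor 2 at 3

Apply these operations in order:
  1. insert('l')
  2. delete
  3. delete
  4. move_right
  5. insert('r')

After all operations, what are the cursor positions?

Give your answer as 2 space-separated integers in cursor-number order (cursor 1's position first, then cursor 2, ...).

Answer: 4 4

Derivation:
After op 1 (insert('l')): buffer="zklwlgn" (len 7), cursors c1@3 c2@5, authorship ..1.2..
After op 2 (delete): buffer="zkwgn" (len 5), cursors c1@2 c2@3, authorship .....
After op 3 (delete): buffer="zgn" (len 3), cursors c1@1 c2@1, authorship ...
After op 4 (move_right): buffer="zgn" (len 3), cursors c1@2 c2@2, authorship ...
After op 5 (insert('r')): buffer="zgrrn" (len 5), cursors c1@4 c2@4, authorship ..12.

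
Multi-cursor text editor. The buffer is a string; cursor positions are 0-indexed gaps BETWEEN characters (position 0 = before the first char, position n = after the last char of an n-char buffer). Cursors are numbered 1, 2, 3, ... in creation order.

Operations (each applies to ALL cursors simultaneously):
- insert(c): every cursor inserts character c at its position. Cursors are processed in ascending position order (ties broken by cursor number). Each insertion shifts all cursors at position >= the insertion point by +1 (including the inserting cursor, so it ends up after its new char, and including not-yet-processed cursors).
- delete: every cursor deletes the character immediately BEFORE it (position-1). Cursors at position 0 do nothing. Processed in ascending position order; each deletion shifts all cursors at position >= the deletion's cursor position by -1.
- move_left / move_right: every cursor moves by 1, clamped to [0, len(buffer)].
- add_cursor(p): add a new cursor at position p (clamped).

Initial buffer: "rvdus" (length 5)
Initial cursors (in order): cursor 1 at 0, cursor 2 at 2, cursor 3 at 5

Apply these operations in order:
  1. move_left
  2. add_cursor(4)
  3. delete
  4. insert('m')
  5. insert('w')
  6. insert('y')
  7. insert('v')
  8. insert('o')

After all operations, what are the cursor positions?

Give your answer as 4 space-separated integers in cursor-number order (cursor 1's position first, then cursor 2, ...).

After op 1 (move_left): buffer="rvdus" (len 5), cursors c1@0 c2@1 c3@4, authorship .....
After op 2 (add_cursor(4)): buffer="rvdus" (len 5), cursors c1@0 c2@1 c3@4 c4@4, authorship .....
After op 3 (delete): buffer="vs" (len 2), cursors c1@0 c2@0 c3@1 c4@1, authorship ..
After op 4 (insert('m')): buffer="mmvmms" (len 6), cursors c1@2 c2@2 c3@5 c4@5, authorship 12.34.
After op 5 (insert('w')): buffer="mmwwvmmwws" (len 10), cursors c1@4 c2@4 c3@9 c4@9, authorship 1212.3434.
After op 6 (insert('y')): buffer="mmwwyyvmmwwyys" (len 14), cursors c1@6 c2@6 c3@13 c4@13, authorship 121212.343434.
After op 7 (insert('v')): buffer="mmwwyyvvvmmwwyyvvs" (len 18), cursors c1@8 c2@8 c3@17 c4@17, authorship 12121212.34343434.
After op 8 (insert('o')): buffer="mmwwyyvvoovmmwwyyvvoos" (len 22), cursors c1@10 c2@10 c3@21 c4@21, authorship 1212121212.3434343434.

Answer: 10 10 21 21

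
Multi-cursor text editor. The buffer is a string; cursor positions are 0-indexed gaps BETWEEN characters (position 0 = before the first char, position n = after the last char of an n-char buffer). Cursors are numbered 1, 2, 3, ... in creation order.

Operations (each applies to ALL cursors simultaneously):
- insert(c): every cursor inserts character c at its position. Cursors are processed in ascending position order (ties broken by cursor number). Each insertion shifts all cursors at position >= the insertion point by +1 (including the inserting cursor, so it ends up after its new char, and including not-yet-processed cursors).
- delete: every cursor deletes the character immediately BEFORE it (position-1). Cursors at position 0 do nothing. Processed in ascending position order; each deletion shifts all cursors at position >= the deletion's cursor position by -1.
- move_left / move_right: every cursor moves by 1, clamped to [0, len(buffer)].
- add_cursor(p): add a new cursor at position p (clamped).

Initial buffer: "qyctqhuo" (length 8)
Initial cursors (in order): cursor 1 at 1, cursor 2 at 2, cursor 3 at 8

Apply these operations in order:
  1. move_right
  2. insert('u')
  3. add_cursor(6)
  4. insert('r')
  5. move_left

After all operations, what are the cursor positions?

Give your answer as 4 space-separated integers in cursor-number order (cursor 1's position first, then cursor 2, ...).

Answer: 3 6 14 8

Derivation:
After op 1 (move_right): buffer="qyctqhuo" (len 8), cursors c1@2 c2@3 c3@8, authorship ........
After op 2 (insert('u')): buffer="qyucutqhuou" (len 11), cursors c1@3 c2@5 c3@11, authorship ..1.2.....3
After op 3 (add_cursor(6)): buffer="qyucutqhuou" (len 11), cursors c1@3 c2@5 c4@6 c3@11, authorship ..1.2.....3
After op 4 (insert('r')): buffer="qyurcurtrqhuour" (len 15), cursors c1@4 c2@7 c4@9 c3@15, authorship ..11.22.4....33
After op 5 (move_left): buffer="qyurcurtrqhuour" (len 15), cursors c1@3 c2@6 c4@8 c3@14, authorship ..11.22.4....33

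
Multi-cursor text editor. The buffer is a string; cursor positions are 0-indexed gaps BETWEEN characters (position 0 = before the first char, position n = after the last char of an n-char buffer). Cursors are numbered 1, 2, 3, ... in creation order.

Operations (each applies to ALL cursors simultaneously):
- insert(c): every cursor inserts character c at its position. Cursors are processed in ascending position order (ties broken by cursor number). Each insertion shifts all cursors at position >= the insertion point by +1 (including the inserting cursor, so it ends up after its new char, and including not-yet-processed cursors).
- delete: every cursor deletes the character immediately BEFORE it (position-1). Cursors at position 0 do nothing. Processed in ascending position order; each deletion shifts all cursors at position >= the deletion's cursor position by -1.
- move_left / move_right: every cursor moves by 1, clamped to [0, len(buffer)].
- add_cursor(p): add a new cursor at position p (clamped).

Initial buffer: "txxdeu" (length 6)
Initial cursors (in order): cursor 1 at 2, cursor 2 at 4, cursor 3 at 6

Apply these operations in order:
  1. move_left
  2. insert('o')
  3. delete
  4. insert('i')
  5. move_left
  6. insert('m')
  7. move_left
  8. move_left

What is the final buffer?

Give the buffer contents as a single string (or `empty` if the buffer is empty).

Answer: tmixxmidemiu

Derivation:
After op 1 (move_left): buffer="txxdeu" (len 6), cursors c1@1 c2@3 c3@5, authorship ......
After op 2 (insert('o')): buffer="toxxodeou" (len 9), cursors c1@2 c2@5 c3@8, authorship .1..2..3.
After op 3 (delete): buffer="txxdeu" (len 6), cursors c1@1 c2@3 c3@5, authorship ......
After op 4 (insert('i')): buffer="tixxideiu" (len 9), cursors c1@2 c2@5 c3@8, authorship .1..2..3.
After op 5 (move_left): buffer="tixxideiu" (len 9), cursors c1@1 c2@4 c3@7, authorship .1..2..3.
After op 6 (insert('m')): buffer="tmixxmidemiu" (len 12), cursors c1@2 c2@6 c3@10, authorship .11..22..33.
After op 7 (move_left): buffer="tmixxmidemiu" (len 12), cursors c1@1 c2@5 c3@9, authorship .11..22..33.
After op 8 (move_left): buffer="tmixxmidemiu" (len 12), cursors c1@0 c2@4 c3@8, authorship .11..22..33.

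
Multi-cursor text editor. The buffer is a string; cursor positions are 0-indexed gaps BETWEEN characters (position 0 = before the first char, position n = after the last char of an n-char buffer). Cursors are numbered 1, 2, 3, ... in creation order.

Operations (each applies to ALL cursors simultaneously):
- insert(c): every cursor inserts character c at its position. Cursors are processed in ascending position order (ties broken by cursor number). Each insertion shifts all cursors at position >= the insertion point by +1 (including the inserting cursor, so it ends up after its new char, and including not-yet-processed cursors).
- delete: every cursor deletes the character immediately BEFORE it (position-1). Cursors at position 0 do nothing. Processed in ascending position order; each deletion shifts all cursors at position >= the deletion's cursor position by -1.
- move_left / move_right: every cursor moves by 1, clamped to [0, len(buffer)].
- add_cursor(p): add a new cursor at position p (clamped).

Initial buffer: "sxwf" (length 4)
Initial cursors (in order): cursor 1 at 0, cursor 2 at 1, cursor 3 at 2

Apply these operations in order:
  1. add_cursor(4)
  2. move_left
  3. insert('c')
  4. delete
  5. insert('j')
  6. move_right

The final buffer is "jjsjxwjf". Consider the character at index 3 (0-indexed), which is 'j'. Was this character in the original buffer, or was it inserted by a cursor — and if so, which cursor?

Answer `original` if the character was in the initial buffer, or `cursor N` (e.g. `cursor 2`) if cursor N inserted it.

Answer: cursor 3

Derivation:
After op 1 (add_cursor(4)): buffer="sxwf" (len 4), cursors c1@0 c2@1 c3@2 c4@4, authorship ....
After op 2 (move_left): buffer="sxwf" (len 4), cursors c1@0 c2@0 c3@1 c4@3, authorship ....
After op 3 (insert('c')): buffer="ccscxwcf" (len 8), cursors c1@2 c2@2 c3@4 c4@7, authorship 12.3..4.
After op 4 (delete): buffer="sxwf" (len 4), cursors c1@0 c2@0 c3@1 c4@3, authorship ....
After op 5 (insert('j')): buffer="jjsjxwjf" (len 8), cursors c1@2 c2@2 c3@4 c4@7, authorship 12.3..4.
After op 6 (move_right): buffer="jjsjxwjf" (len 8), cursors c1@3 c2@3 c3@5 c4@8, authorship 12.3..4.
Authorship (.=original, N=cursor N): 1 2 . 3 . . 4 .
Index 3: author = 3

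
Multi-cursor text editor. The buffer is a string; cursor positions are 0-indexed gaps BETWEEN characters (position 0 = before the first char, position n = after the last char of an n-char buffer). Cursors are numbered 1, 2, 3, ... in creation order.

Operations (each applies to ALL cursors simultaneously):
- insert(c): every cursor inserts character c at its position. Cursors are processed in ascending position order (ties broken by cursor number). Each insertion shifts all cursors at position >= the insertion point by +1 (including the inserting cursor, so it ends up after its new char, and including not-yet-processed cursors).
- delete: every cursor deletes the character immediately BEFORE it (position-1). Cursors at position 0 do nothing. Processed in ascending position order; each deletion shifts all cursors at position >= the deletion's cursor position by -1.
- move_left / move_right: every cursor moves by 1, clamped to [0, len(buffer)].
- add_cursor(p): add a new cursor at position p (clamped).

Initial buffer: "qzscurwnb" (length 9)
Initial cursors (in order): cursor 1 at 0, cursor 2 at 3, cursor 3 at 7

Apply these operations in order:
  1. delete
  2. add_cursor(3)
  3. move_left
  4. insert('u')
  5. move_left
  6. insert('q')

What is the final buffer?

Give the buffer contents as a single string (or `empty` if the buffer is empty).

After op 1 (delete): buffer="qzcurnb" (len 7), cursors c1@0 c2@2 c3@5, authorship .......
After op 2 (add_cursor(3)): buffer="qzcurnb" (len 7), cursors c1@0 c2@2 c4@3 c3@5, authorship .......
After op 3 (move_left): buffer="qzcurnb" (len 7), cursors c1@0 c2@1 c4@2 c3@4, authorship .......
After op 4 (insert('u')): buffer="uquzucuurnb" (len 11), cursors c1@1 c2@3 c4@5 c3@8, authorship 1.2.4..3...
After op 5 (move_left): buffer="uquzucuurnb" (len 11), cursors c1@0 c2@2 c4@4 c3@7, authorship 1.2.4..3...
After op 6 (insert('q')): buffer="quqquzqucuqurnb" (len 15), cursors c1@1 c2@4 c4@7 c3@11, authorship 11.22.44..33...

Answer: quqquzqucuqurnb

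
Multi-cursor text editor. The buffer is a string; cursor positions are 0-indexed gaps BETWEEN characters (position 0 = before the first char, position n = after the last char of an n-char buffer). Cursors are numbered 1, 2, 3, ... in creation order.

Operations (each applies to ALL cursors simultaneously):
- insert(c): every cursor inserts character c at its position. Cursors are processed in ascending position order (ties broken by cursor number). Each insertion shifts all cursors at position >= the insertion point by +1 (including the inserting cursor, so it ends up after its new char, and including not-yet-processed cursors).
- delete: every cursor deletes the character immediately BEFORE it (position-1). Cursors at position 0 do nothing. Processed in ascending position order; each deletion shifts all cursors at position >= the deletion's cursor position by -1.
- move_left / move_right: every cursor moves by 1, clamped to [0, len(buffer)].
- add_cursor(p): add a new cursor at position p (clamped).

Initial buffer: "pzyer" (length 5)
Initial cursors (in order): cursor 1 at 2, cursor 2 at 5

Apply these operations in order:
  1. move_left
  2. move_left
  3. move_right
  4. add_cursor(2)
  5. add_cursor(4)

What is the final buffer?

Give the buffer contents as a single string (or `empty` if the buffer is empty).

Answer: pzyer

Derivation:
After op 1 (move_left): buffer="pzyer" (len 5), cursors c1@1 c2@4, authorship .....
After op 2 (move_left): buffer="pzyer" (len 5), cursors c1@0 c2@3, authorship .....
After op 3 (move_right): buffer="pzyer" (len 5), cursors c1@1 c2@4, authorship .....
After op 4 (add_cursor(2)): buffer="pzyer" (len 5), cursors c1@1 c3@2 c2@4, authorship .....
After op 5 (add_cursor(4)): buffer="pzyer" (len 5), cursors c1@1 c3@2 c2@4 c4@4, authorship .....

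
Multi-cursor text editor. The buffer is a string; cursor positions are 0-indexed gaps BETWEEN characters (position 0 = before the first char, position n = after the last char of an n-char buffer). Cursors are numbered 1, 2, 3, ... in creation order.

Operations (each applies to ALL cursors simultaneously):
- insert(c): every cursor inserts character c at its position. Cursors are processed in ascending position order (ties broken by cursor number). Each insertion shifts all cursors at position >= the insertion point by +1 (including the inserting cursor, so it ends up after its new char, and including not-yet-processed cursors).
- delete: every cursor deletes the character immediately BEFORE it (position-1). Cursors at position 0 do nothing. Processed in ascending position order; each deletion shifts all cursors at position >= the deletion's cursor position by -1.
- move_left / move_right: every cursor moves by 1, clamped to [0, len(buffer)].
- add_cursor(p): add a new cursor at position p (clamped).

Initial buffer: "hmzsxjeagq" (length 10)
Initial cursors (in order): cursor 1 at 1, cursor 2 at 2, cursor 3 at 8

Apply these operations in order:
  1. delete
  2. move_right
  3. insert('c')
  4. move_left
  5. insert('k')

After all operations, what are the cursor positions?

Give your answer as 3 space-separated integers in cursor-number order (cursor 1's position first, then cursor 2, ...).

Answer: 4 4 11

Derivation:
After op 1 (delete): buffer="zsxjegq" (len 7), cursors c1@0 c2@0 c3@5, authorship .......
After op 2 (move_right): buffer="zsxjegq" (len 7), cursors c1@1 c2@1 c3@6, authorship .......
After op 3 (insert('c')): buffer="zccsxjegcq" (len 10), cursors c1@3 c2@3 c3@9, authorship .12.....3.
After op 4 (move_left): buffer="zccsxjegcq" (len 10), cursors c1@2 c2@2 c3@8, authorship .12.....3.
After op 5 (insert('k')): buffer="zckkcsxjegkcq" (len 13), cursors c1@4 c2@4 c3@11, authorship .1122.....33.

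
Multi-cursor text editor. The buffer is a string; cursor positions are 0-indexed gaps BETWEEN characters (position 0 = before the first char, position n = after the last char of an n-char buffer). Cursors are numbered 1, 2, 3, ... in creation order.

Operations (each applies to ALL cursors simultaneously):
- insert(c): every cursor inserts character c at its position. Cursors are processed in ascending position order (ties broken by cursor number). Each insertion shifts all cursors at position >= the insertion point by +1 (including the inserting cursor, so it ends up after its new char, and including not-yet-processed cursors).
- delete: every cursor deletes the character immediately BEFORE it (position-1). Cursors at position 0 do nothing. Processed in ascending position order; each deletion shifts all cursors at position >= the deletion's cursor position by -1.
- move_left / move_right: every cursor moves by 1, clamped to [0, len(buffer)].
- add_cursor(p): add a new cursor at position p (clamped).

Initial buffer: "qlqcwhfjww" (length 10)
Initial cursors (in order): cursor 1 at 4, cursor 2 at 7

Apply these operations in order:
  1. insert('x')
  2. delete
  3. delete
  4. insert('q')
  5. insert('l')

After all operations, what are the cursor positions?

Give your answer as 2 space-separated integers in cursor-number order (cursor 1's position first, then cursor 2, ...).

Answer: 5 9

Derivation:
After op 1 (insert('x')): buffer="qlqcxwhfxjww" (len 12), cursors c1@5 c2@9, authorship ....1...2...
After op 2 (delete): buffer="qlqcwhfjww" (len 10), cursors c1@4 c2@7, authorship ..........
After op 3 (delete): buffer="qlqwhjww" (len 8), cursors c1@3 c2@5, authorship ........
After op 4 (insert('q')): buffer="qlqqwhqjww" (len 10), cursors c1@4 c2@7, authorship ...1..2...
After op 5 (insert('l')): buffer="qlqqlwhqljww" (len 12), cursors c1@5 c2@9, authorship ...11..22...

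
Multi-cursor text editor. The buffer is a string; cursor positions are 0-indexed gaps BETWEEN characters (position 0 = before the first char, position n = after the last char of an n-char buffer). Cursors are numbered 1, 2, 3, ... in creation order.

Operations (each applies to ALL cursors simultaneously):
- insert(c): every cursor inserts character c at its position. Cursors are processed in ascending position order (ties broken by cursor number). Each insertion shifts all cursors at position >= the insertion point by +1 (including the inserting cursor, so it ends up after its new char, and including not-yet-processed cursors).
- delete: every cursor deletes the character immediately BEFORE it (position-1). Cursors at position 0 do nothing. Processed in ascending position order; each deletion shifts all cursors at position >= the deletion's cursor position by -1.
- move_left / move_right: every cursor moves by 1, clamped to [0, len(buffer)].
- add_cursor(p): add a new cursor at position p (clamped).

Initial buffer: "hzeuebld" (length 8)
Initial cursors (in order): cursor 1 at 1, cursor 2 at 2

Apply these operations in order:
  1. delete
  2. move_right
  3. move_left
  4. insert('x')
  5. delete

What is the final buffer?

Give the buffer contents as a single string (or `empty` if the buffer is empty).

After op 1 (delete): buffer="euebld" (len 6), cursors c1@0 c2@0, authorship ......
After op 2 (move_right): buffer="euebld" (len 6), cursors c1@1 c2@1, authorship ......
After op 3 (move_left): buffer="euebld" (len 6), cursors c1@0 c2@0, authorship ......
After op 4 (insert('x')): buffer="xxeuebld" (len 8), cursors c1@2 c2@2, authorship 12......
After op 5 (delete): buffer="euebld" (len 6), cursors c1@0 c2@0, authorship ......

Answer: euebld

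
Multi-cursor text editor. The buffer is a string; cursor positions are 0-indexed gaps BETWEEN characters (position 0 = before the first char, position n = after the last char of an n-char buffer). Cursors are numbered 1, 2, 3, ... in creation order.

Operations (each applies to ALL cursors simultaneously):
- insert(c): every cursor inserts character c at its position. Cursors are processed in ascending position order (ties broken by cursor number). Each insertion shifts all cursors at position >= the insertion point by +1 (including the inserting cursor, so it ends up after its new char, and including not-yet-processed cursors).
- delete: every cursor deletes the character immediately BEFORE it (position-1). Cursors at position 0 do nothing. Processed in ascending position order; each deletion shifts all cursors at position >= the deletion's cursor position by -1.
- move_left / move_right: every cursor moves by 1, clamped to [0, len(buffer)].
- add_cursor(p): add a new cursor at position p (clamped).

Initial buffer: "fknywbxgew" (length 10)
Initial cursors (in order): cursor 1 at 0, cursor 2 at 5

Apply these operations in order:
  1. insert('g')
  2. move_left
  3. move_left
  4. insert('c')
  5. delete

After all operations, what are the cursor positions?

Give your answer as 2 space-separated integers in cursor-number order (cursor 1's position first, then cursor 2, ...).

After op 1 (insert('g')): buffer="gfknywgbxgew" (len 12), cursors c1@1 c2@7, authorship 1.....2.....
After op 2 (move_left): buffer="gfknywgbxgew" (len 12), cursors c1@0 c2@6, authorship 1.....2.....
After op 3 (move_left): buffer="gfknywgbxgew" (len 12), cursors c1@0 c2@5, authorship 1.....2.....
After op 4 (insert('c')): buffer="cgfknycwgbxgew" (len 14), cursors c1@1 c2@7, authorship 11....2.2.....
After op 5 (delete): buffer="gfknywgbxgew" (len 12), cursors c1@0 c2@5, authorship 1.....2.....

Answer: 0 5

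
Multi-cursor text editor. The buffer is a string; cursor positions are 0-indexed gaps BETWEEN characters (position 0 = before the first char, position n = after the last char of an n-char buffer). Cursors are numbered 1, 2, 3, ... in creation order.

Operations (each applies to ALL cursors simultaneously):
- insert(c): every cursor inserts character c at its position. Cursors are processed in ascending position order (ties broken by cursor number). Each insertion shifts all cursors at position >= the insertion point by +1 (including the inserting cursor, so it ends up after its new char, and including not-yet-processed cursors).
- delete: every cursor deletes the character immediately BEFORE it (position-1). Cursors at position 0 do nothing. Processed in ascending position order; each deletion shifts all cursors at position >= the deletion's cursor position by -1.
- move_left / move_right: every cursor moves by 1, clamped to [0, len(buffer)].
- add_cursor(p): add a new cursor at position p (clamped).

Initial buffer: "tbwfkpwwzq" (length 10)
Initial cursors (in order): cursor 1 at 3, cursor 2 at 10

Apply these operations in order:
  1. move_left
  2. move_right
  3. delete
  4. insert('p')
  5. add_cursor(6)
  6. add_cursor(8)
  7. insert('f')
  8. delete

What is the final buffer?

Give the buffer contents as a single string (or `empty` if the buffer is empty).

After op 1 (move_left): buffer="tbwfkpwwzq" (len 10), cursors c1@2 c2@9, authorship ..........
After op 2 (move_right): buffer="tbwfkpwwzq" (len 10), cursors c1@3 c2@10, authorship ..........
After op 3 (delete): buffer="tbfkpwwz" (len 8), cursors c1@2 c2@8, authorship ........
After op 4 (insert('p')): buffer="tbpfkpwwzp" (len 10), cursors c1@3 c2@10, authorship ..1......2
After op 5 (add_cursor(6)): buffer="tbpfkpwwzp" (len 10), cursors c1@3 c3@6 c2@10, authorship ..1......2
After op 6 (add_cursor(8)): buffer="tbpfkpwwzp" (len 10), cursors c1@3 c3@6 c4@8 c2@10, authorship ..1......2
After op 7 (insert('f')): buffer="tbpffkpfwwfzpf" (len 14), cursors c1@4 c3@8 c4@11 c2@14, authorship ..11...3..4.22
After op 8 (delete): buffer="tbpfkpwwzp" (len 10), cursors c1@3 c3@6 c4@8 c2@10, authorship ..1......2

Answer: tbpfkpwwzp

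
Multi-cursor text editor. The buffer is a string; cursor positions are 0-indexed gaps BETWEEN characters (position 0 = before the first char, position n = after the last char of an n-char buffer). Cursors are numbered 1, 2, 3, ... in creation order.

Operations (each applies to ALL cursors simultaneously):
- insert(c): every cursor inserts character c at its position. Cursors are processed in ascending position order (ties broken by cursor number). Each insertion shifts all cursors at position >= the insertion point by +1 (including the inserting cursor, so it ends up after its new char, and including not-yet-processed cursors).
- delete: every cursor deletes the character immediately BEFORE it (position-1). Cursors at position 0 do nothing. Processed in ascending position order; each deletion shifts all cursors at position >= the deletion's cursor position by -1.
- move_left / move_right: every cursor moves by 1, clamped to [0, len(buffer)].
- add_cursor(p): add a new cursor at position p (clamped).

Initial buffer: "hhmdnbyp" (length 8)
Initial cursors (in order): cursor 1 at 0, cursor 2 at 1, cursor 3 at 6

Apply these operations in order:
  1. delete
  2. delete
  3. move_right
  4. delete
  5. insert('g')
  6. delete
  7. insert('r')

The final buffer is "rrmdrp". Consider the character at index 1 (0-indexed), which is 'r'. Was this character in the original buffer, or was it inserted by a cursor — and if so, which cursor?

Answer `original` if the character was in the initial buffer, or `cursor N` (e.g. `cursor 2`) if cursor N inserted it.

After op 1 (delete): buffer="hmdnyp" (len 6), cursors c1@0 c2@0 c3@4, authorship ......
After op 2 (delete): buffer="hmdyp" (len 5), cursors c1@0 c2@0 c3@3, authorship .....
After op 3 (move_right): buffer="hmdyp" (len 5), cursors c1@1 c2@1 c3@4, authorship .....
After op 4 (delete): buffer="mdp" (len 3), cursors c1@0 c2@0 c3@2, authorship ...
After op 5 (insert('g')): buffer="ggmdgp" (len 6), cursors c1@2 c2@2 c3@5, authorship 12..3.
After op 6 (delete): buffer="mdp" (len 3), cursors c1@0 c2@0 c3@2, authorship ...
After op 7 (insert('r')): buffer="rrmdrp" (len 6), cursors c1@2 c2@2 c3@5, authorship 12..3.
Authorship (.=original, N=cursor N): 1 2 . . 3 .
Index 1: author = 2

Answer: cursor 2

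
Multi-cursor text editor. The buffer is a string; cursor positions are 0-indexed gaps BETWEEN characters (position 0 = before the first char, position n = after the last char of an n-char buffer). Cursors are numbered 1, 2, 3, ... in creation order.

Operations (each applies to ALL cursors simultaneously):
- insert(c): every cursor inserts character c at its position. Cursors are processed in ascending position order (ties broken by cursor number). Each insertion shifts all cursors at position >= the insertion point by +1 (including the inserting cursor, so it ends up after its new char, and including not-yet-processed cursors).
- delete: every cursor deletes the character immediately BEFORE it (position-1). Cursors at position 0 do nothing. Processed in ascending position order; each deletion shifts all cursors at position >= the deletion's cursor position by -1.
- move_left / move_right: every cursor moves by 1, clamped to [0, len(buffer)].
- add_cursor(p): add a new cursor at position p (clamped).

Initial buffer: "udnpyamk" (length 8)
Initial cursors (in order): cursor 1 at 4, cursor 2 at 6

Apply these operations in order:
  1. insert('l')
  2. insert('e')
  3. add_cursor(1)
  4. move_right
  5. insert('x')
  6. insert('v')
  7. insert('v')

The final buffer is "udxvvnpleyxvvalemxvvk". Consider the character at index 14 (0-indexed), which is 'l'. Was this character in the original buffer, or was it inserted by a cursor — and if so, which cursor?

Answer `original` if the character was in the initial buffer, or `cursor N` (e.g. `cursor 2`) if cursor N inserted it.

Answer: cursor 2

Derivation:
After op 1 (insert('l')): buffer="udnplyalmk" (len 10), cursors c1@5 c2@8, authorship ....1..2..
After op 2 (insert('e')): buffer="udnpleyalemk" (len 12), cursors c1@6 c2@10, authorship ....11..22..
After op 3 (add_cursor(1)): buffer="udnpleyalemk" (len 12), cursors c3@1 c1@6 c2@10, authorship ....11..22..
After op 4 (move_right): buffer="udnpleyalemk" (len 12), cursors c3@2 c1@7 c2@11, authorship ....11..22..
After op 5 (insert('x')): buffer="udxnpleyxalemxk" (len 15), cursors c3@3 c1@9 c2@14, authorship ..3..11.1.22.2.
After op 6 (insert('v')): buffer="udxvnpleyxvalemxvk" (len 18), cursors c3@4 c1@11 c2@17, authorship ..33..11.11.22.22.
After op 7 (insert('v')): buffer="udxvvnpleyxvvalemxvvk" (len 21), cursors c3@5 c1@13 c2@20, authorship ..333..11.111.22.222.
Authorship (.=original, N=cursor N): . . 3 3 3 . . 1 1 . 1 1 1 . 2 2 . 2 2 2 .
Index 14: author = 2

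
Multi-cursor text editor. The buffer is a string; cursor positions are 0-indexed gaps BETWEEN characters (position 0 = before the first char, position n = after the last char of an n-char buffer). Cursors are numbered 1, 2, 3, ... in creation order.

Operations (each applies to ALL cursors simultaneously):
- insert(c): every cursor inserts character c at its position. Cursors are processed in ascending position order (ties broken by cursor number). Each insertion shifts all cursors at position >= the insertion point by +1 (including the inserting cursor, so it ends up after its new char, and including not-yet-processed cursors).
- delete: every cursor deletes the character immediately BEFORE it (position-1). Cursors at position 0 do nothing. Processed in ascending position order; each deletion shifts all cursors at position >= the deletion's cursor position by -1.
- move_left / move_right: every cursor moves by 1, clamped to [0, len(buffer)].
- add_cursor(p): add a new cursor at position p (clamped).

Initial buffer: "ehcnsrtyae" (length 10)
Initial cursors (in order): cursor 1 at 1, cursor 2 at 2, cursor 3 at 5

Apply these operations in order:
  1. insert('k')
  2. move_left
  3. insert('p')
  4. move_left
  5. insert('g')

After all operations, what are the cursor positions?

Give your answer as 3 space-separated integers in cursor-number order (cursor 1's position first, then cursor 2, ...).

Answer: 2 6 12

Derivation:
After op 1 (insert('k')): buffer="ekhkcnskrtyae" (len 13), cursors c1@2 c2@4 c3@8, authorship .1.2...3.....
After op 2 (move_left): buffer="ekhkcnskrtyae" (len 13), cursors c1@1 c2@3 c3@7, authorship .1.2...3.....
After op 3 (insert('p')): buffer="epkhpkcnspkrtyae" (len 16), cursors c1@2 c2@5 c3@10, authorship .11.22...33.....
After op 4 (move_left): buffer="epkhpkcnspkrtyae" (len 16), cursors c1@1 c2@4 c3@9, authorship .11.22...33.....
After op 5 (insert('g')): buffer="egpkhgpkcnsgpkrtyae" (len 19), cursors c1@2 c2@6 c3@12, authorship .111.222...333.....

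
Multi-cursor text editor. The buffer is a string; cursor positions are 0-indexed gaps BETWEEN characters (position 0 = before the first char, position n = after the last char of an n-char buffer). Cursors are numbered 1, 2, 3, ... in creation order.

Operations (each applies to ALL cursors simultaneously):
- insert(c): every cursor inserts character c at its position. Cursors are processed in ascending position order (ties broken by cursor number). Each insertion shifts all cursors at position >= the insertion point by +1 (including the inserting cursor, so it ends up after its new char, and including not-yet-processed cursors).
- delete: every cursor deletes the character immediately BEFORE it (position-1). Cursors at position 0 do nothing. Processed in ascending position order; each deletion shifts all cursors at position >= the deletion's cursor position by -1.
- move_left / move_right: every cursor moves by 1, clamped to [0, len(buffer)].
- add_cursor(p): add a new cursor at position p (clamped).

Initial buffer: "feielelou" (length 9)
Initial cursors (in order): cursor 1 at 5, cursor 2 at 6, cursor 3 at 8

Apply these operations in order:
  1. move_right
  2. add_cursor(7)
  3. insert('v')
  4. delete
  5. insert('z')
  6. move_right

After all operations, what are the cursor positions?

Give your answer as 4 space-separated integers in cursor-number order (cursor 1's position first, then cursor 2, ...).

Answer: 8 11 13 11

Derivation:
After op 1 (move_right): buffer="feielelou" (len 9), cursors c1@6 c2@7 c3@9, authorship .........
After op 2 (add_cursor(7)): buffer="feielelou" (len 9), cursors c1@6 c2@7 c4@7 c3@9, authorship .........
After op 3 (insert('v')): buffer="feielevlvvouv" (len 13), cursors c1@7 c2@10 c4@10 c3@13, authorship ......1.24..3
After op 4 (delete): buffer="feielelou" (len 9), cursors c1@6 c2@7 c4@7 c3@9, authorship .........
After op 5 (insert('z')): buffer="feielezlzzouz" (len 13), cursors c1@7 c2@10 c4@10 c3@13, authorship ......1.24..3
After op 6 (move_right): buffer="feielezlzzouz" (len 13), cursors c1@8 c2@11 c4@11 c3@13, authorship ......1.24..3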